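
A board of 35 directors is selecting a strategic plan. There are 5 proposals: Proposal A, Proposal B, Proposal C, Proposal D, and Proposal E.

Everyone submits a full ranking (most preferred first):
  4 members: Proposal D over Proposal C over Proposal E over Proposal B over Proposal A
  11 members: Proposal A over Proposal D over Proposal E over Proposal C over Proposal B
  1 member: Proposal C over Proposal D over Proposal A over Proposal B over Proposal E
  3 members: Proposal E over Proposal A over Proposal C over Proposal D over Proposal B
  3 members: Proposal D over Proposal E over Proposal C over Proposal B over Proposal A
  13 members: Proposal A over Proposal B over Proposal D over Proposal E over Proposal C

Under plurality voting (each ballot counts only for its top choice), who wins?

First-place votes: Proposal A 24, Proposal B 0, Proposal C 1, Proposal D 7, Proposal E 3.

Proposal A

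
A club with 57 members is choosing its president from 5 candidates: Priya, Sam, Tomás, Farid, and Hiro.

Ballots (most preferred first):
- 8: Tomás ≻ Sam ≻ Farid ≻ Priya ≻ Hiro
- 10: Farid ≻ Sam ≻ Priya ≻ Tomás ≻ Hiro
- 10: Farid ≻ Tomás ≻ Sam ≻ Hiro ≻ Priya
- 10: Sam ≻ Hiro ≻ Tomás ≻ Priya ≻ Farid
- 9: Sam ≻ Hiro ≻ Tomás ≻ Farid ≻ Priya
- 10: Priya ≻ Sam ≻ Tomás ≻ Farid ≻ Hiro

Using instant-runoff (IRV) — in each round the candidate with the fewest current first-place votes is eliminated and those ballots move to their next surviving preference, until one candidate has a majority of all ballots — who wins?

Sam

Round 1: Priya 10, Sam 19, Tomás 8, Farid 20, Hiro 0. Hiro eliminated.
Round 2: Priya 10, Sam 19, Tomás 8, Farid 20. Tomás eliminated.
Round 3: Priya 10, Sam 27, Farid 20. Priya eliminated.
Round 4: Sam 37, Farid 20. Sam has a majority (≥29).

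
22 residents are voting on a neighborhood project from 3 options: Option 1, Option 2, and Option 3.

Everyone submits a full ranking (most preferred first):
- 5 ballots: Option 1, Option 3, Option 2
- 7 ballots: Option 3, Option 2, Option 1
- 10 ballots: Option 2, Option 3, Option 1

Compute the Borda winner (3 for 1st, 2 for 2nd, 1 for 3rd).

Option 1: 5×3 + 7×1 + 10×1 = 32
Option 2: 5×1 + 7×2 + 10×3 = 49
Option 3: 5×2 + 7×3 + 10×2 = 51

Option 3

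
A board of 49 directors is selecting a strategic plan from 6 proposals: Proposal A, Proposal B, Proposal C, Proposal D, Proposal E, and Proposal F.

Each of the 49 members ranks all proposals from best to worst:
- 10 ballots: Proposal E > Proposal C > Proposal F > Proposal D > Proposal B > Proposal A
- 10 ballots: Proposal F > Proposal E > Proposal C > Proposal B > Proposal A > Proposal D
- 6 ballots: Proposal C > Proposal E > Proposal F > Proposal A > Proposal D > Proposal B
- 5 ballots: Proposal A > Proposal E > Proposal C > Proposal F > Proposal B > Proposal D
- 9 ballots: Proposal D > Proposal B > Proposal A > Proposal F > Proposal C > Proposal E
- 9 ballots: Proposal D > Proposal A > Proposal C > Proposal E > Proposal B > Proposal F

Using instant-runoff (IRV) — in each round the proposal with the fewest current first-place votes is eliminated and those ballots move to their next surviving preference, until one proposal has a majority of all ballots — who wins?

Proposal E

Round 1: Proposal A 5, Proposal B 0, Proposal C 6, Proposal D 18, Proposal E 10, Proposal F 10. Proposal B eliminated.
Round 2: Proposal A 5, Proposal C 6, Proposal D 18, Proposal E 10, Proposal F 10. Proposal A eliminated.
Round 3: Proposal C 6, Proposal D 18, Proposal E 15, Proposal F 10. Proposal C eliminated.
Round 4: Proposal D 18, Proposal E 21, Proposal F 10. Proposal F eliminated.
Round 5: Proposal D 18, Proposal E 31. Proposal E has a majority (≥25).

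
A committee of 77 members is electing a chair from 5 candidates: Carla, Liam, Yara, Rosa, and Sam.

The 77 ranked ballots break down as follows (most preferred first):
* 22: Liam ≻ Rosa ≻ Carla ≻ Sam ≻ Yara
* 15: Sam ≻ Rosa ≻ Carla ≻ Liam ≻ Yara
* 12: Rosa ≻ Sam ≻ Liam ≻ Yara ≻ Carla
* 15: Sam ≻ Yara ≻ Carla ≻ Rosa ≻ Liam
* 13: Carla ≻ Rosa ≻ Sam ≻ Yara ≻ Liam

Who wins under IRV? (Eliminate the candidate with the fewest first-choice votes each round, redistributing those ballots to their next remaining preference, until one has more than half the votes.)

Sam

Round 1: Carla 13, Liam 22, Yara 0, Rosa 12, Sam 30. Yara eliminated.
Round 2: Carla 13, Liam 22, Rosa 12, Sam 30. Rosa eliminated.
Round 3: Carla 13, Liam 22, Sam 42. Sam has a majority (≥39).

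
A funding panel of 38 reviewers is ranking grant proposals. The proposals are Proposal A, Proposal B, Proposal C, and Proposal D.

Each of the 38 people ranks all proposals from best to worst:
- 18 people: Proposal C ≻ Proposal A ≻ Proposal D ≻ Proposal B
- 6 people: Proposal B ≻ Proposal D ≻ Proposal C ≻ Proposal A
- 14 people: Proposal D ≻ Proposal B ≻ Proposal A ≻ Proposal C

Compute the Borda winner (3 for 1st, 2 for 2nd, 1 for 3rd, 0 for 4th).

Proposal A: 18×2 + 6×0 + 14×1 = 50
Proposal B: 18×0 + 6×3 + 14×2 = 46
Proposal C: 18×3 + 6×1 + 14×0 = 60
Proposal D: 18×1 + 6×2 + 14×3 = 72

Proposal D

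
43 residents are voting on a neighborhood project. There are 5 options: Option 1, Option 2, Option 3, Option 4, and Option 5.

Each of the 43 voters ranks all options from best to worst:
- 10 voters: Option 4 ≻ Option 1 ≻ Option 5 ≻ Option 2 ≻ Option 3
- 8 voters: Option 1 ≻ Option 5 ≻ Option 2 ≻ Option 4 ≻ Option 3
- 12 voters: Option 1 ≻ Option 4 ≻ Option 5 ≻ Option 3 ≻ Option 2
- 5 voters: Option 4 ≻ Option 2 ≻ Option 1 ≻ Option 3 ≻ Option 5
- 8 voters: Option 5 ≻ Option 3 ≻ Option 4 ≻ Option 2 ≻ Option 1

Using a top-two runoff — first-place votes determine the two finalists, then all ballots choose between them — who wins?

Option 4

Round 1 first-place votes: Option 1 20, Option 2 0, Option 3 0, Option 4 15, Option 5 8. Option 1 and Option 4 advance.
Runoff: Option 1 is ranked above Option 4 on 20 ballots, Option 4 above Option 1 on 23.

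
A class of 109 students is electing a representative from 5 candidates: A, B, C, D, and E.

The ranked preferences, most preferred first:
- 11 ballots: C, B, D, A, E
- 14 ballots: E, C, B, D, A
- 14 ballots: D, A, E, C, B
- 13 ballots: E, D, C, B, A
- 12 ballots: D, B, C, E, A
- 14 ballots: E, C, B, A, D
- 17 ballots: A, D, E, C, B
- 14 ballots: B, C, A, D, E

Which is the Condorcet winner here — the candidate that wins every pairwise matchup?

D

D vs A: 64–45
D vs B: 56–53
D vs C: 56–53
D vs E: 68–41
D beats every other candidate.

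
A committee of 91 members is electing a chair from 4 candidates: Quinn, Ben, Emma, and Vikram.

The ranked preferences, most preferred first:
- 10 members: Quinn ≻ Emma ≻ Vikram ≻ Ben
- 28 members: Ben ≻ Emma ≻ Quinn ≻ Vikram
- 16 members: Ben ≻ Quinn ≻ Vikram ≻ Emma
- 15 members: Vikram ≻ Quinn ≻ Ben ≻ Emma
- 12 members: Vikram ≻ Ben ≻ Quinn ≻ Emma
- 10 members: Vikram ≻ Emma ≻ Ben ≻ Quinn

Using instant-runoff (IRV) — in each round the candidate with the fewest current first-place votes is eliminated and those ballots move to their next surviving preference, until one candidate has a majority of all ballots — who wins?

Vikram

Round 1: Quinn 10, Ben 44, Emma 0, Vikram 37. Emma eliminated.
Round 2: Quinn 10, Ben 44, Vikram 37. Quinn eliminated.
Round 3: Ben 44, Vikram 47. Vikram has a majority (≥46).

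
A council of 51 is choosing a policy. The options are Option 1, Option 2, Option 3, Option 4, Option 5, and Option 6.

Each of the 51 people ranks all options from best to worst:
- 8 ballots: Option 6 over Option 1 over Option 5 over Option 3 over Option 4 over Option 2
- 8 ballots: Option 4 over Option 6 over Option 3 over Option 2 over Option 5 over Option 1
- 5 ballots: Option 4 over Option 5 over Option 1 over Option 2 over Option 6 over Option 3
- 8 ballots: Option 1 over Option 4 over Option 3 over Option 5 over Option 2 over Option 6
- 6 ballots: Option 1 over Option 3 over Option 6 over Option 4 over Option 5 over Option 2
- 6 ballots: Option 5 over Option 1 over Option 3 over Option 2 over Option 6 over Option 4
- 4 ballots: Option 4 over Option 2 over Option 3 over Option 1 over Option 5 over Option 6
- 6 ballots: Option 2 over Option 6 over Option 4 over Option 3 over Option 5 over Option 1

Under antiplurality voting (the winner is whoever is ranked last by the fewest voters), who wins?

Last-place votes: Option 1 14, Option 2 14, Option 3 5, Option 4 6, Option 5 0, Option 6 12.

Option 5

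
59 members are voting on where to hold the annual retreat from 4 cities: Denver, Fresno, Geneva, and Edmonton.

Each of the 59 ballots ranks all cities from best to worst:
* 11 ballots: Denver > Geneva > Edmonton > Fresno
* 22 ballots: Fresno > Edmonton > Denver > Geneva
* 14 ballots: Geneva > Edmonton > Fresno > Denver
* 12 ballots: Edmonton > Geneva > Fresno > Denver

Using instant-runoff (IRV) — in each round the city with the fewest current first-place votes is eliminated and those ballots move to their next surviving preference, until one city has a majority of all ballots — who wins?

Geneva

Round 1: Denver 11, Fresno 22, Geneva 14, Edmonton 12. Denver eliminated.
Round 2: Fresno 22, Geneva 25, Edmonton 12. Edmonton eliminated.
Round 3: Fresno 22, Geneva 37. Geneva has a majority (≥30).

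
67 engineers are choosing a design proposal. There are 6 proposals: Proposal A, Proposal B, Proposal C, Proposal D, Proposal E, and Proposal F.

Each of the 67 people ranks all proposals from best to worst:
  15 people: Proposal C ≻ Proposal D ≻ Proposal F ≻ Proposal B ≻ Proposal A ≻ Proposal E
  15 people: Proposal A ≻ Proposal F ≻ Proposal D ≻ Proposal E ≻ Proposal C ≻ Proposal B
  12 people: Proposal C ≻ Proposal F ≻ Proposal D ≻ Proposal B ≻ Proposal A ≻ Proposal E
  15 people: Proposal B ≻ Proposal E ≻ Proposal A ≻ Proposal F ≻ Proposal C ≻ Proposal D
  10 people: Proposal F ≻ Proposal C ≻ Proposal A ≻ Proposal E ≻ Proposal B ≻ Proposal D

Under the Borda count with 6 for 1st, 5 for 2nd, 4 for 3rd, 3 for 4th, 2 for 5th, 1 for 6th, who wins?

Proposal A: 15×2 + 15×6 + 12×2 + 15×4 + 10×4 = 244
Proposal B: 15×3 + 15×1 + 12×3 + 15×6 + 10×2 = 206
Proposal C: 15×6 + 15×2 + 12×6 + 15×2 + 10×5 = 272
Proposal D: 15×5 + 15×4 + 12×4 + 15×1 + 10×1 = 208
Proposal E: 15×1 + 15×3 + 12×1 + 15×5 + 10×3 = 177
Proposal F: 15×4 + 15×5 + 12×5 + 15×3 + 10×6 = 300

Proposal F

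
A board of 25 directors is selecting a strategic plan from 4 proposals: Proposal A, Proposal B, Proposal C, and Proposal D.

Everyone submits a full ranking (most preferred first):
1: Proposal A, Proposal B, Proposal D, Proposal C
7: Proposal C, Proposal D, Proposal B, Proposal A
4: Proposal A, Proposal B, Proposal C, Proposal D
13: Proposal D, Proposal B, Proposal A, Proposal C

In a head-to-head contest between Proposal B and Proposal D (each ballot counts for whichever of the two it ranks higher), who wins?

Proposal B is ranked above Proposal D on 5 ballots; Proposal D above Proposal B on 20.

Proposal D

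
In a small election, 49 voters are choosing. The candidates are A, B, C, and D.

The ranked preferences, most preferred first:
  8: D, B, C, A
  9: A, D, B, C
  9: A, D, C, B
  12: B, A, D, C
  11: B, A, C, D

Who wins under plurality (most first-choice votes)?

First-place votes: A 18, B 23, C 0, D 8.

B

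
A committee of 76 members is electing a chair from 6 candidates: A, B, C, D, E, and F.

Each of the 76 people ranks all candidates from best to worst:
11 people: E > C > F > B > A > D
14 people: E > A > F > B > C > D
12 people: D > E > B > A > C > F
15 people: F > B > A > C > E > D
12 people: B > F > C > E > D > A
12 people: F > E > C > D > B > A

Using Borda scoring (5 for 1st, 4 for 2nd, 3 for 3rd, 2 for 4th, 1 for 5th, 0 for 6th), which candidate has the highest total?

E

A: 11×1 + 14×4 + 12×2 + 15×3 + 12×0 + 12×0 = 136
B: 11×2 + 14×2 + 12×3 + 15×4 + 12×5 + 12×1 = 218
C: 11×4 + 14×1 + 12×1 + 15×2 + 12×3 + 12×3 = 172
D: 11×0 + 14×0 + 12×5 + 15×0 + 12×1 + 12×2 = 96
E: 11×5 + 14×5 + 12×4 + 15×1 + 12×2 + 12×4 = 260
F: 11×3 + 14×3 + 12×0 + 15×5 + 12×4 + 12×5 = 258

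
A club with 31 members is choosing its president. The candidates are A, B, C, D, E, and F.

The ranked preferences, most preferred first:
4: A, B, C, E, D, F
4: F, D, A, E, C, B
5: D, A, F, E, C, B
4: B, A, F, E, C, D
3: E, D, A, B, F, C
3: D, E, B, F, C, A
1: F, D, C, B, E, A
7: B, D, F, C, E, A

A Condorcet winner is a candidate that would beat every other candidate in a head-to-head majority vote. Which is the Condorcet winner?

D

D vs A: 23–8
D vs B: 16–15
D vs C: 23–8
D vs E: 20–11
D vs F: 22–9
D beats every other candidate.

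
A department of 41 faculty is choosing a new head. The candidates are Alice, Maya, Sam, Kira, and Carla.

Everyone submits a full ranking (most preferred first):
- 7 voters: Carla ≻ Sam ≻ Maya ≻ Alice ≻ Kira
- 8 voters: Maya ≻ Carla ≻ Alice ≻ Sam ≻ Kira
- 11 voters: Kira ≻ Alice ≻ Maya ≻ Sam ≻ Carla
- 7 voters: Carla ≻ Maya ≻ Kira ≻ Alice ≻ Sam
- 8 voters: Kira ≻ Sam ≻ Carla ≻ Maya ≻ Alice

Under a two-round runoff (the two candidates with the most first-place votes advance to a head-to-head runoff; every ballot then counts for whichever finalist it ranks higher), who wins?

Round 1 first-place votes: Alice 0, Maya 8, Sam 0, Kira 19, Carla 14. Kira and Carla advance.
Runoff: Kira is ranked above Carla on 19 ballots, Carla above Kira on 22.

Carla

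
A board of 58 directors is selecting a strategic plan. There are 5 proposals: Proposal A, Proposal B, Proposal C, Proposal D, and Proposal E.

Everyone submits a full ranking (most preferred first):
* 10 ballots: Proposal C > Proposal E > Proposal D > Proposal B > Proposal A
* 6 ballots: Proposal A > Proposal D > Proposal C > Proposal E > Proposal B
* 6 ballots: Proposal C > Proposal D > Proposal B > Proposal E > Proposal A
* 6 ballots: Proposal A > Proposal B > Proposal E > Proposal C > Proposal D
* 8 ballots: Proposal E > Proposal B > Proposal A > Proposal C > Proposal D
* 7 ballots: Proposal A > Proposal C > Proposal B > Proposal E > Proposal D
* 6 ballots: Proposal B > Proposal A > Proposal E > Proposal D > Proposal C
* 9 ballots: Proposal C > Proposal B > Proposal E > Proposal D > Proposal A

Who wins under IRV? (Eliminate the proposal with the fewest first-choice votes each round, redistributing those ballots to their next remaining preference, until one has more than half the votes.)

Proposal A

Round 1: Proposal A 19, Proposal B 6, Proposal C 25, Proposal D 0, Proposal E 8. Proposal D eliminated.
Round 2: Proposal A 19, Proposal B 6, Proposal C 25, Proposal E 8. Proposal B eliminated.
Round 3: Proposal A 25, Proposal C 25, Proposal E 8. Proposal E eliminated.
Round 4: Proposal A 33, Proposal C 25. Proposal A has a majority (≥30).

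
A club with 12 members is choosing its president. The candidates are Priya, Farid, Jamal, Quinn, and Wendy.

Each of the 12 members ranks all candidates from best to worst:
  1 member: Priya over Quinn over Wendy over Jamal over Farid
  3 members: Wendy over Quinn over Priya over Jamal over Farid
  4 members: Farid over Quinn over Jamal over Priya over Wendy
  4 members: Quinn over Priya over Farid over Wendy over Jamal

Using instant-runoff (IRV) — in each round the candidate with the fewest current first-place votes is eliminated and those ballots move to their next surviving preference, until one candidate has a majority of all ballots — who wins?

Round 1: Priya 1, Farid 4, Jamal 0, Quinn 4, Wendy 3. Jamal eliminated.
Round 2: Priya 1, Farid 4, Quinn 4, Wendy 3. Priya eliminated.
Round 3: Farid 4, Quinn 5, Wendy 3. Wendy eliminated.
Round 4: Farid 4, Quinn 8. Quinn has a majority (≥7).

Quinn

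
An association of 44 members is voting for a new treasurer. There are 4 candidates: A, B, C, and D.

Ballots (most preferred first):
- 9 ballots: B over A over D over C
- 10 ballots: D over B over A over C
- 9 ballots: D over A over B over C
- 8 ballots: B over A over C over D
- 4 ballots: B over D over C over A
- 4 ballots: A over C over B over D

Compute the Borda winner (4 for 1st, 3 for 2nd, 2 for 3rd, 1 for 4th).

B

A: 9×3 + 10×2 + 9×3 + 8×3 + 4×1 + 4×4 = 118
B: 9×4 + 10×3 + 9×2 + 8×4 + 4×4 + 4×2 = 140
C: 9×1 + 10×1 + 9×1 + 8×2 + 4×2 + 4×3 = 64
D: 9×2 + 10×4 + 9×4 + 8×1 + 4×3 + 4×1 = 118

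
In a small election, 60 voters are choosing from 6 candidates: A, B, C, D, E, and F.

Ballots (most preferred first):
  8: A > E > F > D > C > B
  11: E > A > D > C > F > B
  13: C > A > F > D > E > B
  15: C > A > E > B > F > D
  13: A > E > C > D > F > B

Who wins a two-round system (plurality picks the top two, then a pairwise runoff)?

Round 1 first-place votes: A 21, B 0, C 28, D 0, E 11, F 0. C and A advance.
Runoff: C is ranked above A on 28 ballots, A above C on 32.

A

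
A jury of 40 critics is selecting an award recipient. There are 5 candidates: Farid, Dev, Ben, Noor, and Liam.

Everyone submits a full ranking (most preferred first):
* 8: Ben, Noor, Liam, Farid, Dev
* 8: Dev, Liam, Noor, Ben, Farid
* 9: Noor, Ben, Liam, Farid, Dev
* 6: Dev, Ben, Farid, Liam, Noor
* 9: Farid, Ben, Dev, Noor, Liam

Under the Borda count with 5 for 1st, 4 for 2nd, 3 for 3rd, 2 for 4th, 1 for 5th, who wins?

Ben

Farid: 8×2 + 8×1 + 9×2 + 6×3 + 9×5 = 105
Dev: 8×1 + 8×5 + 9×1 + 6×5 + 9×3 = 114
Ben: 8×5 + 8×2 + 9×4 + 6×4 + 9×4 = 152
Noor: 8×4 + 8×3 + 9×5 + 6×1 + 9×2 = 125
Liam: 8×3 + 8×4 + 9×3 + 6×2 + 9×1 = 104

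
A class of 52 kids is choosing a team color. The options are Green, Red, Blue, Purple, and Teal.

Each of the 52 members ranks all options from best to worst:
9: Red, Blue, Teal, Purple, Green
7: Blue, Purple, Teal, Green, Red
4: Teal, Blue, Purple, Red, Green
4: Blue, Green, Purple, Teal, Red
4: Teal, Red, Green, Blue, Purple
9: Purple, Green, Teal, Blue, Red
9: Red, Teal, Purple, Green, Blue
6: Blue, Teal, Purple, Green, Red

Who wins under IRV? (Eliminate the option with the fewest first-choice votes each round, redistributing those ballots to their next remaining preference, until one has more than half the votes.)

Round 1: Green 0, Red 18, Blue 17, Purple 9, Teal 8. Green eliminated.
Round 2: Red 18, Blue 17, Purple 9, Teal 8. Teal eliminated.
Round 3: Red 22, Blue 21, Purple 9. Purple eliminated.
Round 4: Red 22, Blue 30. Blue has a majority (≥27).

Blue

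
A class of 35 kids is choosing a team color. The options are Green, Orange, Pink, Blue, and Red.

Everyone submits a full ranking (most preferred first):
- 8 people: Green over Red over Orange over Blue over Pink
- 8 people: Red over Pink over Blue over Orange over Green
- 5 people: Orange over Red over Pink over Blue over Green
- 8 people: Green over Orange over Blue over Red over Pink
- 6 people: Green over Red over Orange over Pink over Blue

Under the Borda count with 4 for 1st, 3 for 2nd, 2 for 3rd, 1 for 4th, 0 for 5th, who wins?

Green: 8×4 + 8×0 + 5×0 + 8×4 + 6×4 = 88
Orange: 8×2 + 8×1 + 5×4 + 8×3 + 6×2 = 80
Pink: 8×0 + 8×3 + 5×2 + 8×0 + 6×1 = 40
Blue: 8×1 + 8×2 + 5×1 + 8×2 + 6×0 = 45
Red: 8×3 + 8×4 + 5×3 + 8×1 + 6×3 = 97

Red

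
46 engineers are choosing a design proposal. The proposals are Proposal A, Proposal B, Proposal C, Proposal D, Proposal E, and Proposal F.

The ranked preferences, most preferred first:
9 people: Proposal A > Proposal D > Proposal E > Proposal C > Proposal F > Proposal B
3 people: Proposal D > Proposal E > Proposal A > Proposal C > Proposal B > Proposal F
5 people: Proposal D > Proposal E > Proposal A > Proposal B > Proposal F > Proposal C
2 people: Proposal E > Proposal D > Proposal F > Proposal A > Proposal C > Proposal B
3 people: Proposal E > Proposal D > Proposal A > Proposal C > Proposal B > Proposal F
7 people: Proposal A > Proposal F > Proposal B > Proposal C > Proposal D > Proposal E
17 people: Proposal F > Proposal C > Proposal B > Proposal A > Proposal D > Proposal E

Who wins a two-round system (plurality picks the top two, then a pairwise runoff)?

Proposal A

Round 1 first-place votes: Proposal A 16, Proposal B 0, Proposal C 0, Proposal D 8, Proposal E 5, Proposal F 17. Proposal F and Proposal A advance.
Runoff: Proposal F is ranked above Proposal A on 19 ballots, Proposal A above Proposal F on 27.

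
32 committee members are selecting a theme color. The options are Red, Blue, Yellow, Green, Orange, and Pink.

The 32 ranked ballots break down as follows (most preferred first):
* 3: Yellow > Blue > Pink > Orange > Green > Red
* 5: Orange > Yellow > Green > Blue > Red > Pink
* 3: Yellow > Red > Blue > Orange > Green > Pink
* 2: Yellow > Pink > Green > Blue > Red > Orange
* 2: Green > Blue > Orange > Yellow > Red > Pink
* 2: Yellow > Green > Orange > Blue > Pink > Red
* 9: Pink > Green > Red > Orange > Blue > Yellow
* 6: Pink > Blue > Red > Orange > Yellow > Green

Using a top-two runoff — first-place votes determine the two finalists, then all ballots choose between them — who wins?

Round 1 first-place votes: Red 0, Blue 0, Yellow 10, Green 2, Orange 5, Pink 15. Pink and Yellow advance.
Runoff: Pink is ranked above Yellow on 15 ballots, Yellow above Pink on 17.

Yellow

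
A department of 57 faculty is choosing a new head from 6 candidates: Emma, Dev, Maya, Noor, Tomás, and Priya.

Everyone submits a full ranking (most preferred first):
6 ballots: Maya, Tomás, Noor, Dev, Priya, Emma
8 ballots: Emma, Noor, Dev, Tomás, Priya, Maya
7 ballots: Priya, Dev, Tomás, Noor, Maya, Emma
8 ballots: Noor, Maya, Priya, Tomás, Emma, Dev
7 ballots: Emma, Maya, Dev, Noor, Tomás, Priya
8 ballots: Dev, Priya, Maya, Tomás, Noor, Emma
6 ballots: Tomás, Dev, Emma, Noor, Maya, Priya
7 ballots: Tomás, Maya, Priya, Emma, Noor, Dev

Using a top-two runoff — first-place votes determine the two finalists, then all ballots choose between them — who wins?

Tomás

Round 1 first-place votes: Emma 15, Dev 8, Maya 6, Noor 8, Tomás 13, Priya 7. Emma and Tomás advance.
Runoff: Emma is ranked above Tomás on 15 ballots, Tomás above Emma on 42.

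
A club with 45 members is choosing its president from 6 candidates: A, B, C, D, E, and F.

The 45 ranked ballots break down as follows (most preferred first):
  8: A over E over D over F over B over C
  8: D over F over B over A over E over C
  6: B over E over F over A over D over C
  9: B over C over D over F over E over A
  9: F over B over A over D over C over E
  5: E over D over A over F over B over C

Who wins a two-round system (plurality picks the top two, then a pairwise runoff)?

F

Round 1 first-place votes: A 8, B 15, C 0, D 8, E 5, F 9. B and F advance.
Runoff: B is ranked above F on 15 ballots, F above B on 30.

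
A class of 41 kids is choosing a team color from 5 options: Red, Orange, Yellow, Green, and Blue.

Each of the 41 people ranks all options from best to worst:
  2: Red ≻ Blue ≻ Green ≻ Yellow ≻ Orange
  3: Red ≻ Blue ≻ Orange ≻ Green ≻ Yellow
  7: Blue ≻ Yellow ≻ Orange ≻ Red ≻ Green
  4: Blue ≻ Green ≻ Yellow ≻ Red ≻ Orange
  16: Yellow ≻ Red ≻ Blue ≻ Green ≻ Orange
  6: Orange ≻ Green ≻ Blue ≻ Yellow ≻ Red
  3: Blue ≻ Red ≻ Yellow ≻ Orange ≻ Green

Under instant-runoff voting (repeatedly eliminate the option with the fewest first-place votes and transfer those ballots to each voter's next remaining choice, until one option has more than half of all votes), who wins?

Round 1: Red 5, Orange 6, Yellow 16, Green 0, Blue 14. Green eliminated.
Round 2: Red 5, Orange 6, Yellow 16, Blue 14. Red eliminated.
Round 3: Orange 6, Yellow 16, Blue 19. Orange eliminated.
Round 4: Yellow 16, Blue 25. Blue has a majority (≥21).

Blue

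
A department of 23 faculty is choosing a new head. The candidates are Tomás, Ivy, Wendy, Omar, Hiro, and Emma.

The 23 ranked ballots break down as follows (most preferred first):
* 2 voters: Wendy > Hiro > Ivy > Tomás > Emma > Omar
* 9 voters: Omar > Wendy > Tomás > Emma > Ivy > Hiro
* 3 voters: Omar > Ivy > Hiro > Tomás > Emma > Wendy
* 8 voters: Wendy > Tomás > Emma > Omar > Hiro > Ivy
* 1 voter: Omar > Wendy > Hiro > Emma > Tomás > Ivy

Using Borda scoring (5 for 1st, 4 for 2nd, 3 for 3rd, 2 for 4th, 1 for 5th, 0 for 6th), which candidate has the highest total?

Wendy

Tomás: 2×2 + 9×3 + 3×2 + 8×4 + 1×1 = 70
Ivy: 2×3 + 9×1 + 3×4 + 8×0 + 1×0 = 27
Wendy: 2×5 + 9×4 + 3×0 + 8×5 + 1×4 = 90
Omar: 2×0 + 9×5 + 3×5 + 8×2 + 1×5 = 81
Hiro: 2×4 + 9×0 + 3×3 + 8×1 + 1×3 = 28
Emma: 2×1 + 9×2 + 3×1 + 8×3 + 1×2 = 49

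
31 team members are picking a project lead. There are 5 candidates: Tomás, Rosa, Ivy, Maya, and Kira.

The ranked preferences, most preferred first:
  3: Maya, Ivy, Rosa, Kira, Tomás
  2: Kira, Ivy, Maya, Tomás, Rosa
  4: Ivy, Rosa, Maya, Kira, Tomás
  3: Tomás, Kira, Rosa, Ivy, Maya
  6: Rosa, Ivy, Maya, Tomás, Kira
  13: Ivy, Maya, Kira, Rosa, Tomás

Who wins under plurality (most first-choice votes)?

Ivy

First-place votes: Tomás 3, Rosa 6, Ivy 17, Maya 3, Kira 2.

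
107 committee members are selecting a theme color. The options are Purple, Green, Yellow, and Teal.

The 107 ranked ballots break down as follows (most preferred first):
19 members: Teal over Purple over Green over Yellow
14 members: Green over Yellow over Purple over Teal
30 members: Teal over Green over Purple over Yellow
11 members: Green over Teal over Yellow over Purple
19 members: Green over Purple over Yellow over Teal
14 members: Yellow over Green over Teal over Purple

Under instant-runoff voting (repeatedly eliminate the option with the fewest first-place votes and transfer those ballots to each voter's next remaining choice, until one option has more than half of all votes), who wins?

Round 1: Purple 0, Green 44, Yellow 14, Teal 49. Purple eliminated.
Round 2: Green 44, Yellow 14, Teal 49. Yellow eliminated.
Round 3: Green 58, Teal 49. Green has a majority (≥54).

Green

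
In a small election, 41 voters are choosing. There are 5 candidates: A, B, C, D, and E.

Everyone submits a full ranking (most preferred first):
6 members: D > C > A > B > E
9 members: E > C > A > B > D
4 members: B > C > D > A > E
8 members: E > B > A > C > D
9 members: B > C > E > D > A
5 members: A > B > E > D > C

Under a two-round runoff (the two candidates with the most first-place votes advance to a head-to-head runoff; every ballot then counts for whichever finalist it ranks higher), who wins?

B

Round 1 first-place votes: A 5, B 13, C 0, D 6, E 17. E and B advance.
Runoff: E is ranked above B on 17 ballots, B above E on 24.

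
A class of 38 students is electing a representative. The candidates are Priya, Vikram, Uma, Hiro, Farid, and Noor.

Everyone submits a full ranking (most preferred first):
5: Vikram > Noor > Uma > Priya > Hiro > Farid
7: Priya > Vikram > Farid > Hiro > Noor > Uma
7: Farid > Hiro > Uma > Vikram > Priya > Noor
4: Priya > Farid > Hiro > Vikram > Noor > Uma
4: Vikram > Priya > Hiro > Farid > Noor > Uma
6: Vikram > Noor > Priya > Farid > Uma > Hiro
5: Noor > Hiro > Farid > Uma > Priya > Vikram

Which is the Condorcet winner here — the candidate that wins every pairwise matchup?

Vikram

Vikram vs Priya: 22–16
Vikram vs Uma: 26–12
Vikram vs Hiro: 22–16
Vikram vs Farid: 22–16
Vikram vs Noor: 33–5
Vikram beats every other candidate.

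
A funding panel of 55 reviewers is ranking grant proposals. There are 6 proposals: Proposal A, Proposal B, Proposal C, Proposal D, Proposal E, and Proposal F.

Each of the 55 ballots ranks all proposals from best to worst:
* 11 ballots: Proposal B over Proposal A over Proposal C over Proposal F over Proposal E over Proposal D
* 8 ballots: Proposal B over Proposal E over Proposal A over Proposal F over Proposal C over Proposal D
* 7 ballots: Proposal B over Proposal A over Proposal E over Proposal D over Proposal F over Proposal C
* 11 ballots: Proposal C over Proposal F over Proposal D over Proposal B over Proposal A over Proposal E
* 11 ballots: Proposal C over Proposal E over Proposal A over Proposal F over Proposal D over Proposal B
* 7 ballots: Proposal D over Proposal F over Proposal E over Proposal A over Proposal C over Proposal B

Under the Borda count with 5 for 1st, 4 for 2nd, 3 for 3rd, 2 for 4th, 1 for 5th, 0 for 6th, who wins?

Proposal C

Proposal A: 11×4 + 8×3 + 7×4 + 11×1 + 11×3 + 7×2 = 154
Proposal B: 11×5 + 8×5 + 7×5 + 11×2 + 11×0 + 7×0 = 152
Proposal C: 11×3 + 8×1 + 7×0 + 11×5 + 11×5 + 7×1 = 158
Proposal D: 11×0 + 8×0 + 7×2 + 11×3 + 11×1 + 7×5 = 93
Proposal E: 11×1 + 8×4 + 7×3 + 11×0 + 11×4 + 7×3 = 129
Proposal F: 11×2 + 8×2 + 7×1 + 11×4 + 11×2 + 7×4 = 139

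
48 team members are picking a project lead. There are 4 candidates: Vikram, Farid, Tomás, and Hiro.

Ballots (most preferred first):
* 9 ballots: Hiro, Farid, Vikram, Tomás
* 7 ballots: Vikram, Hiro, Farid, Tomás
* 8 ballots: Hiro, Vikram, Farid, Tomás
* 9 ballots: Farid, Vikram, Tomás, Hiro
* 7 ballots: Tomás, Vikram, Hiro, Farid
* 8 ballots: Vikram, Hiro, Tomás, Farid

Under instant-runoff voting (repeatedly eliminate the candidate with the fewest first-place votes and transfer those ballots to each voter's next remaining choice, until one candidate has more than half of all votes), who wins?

Vikram

Round 1: Vikram 15, Farid 9, Tomás 7, Hiro 17. Tomás eliminated.
Round 2: Vikram 22, Farid 9, Hiro 17. Farid eliminated.
Round 3: Vikram 31, Hiro 17. Vikram has a majority (≥25).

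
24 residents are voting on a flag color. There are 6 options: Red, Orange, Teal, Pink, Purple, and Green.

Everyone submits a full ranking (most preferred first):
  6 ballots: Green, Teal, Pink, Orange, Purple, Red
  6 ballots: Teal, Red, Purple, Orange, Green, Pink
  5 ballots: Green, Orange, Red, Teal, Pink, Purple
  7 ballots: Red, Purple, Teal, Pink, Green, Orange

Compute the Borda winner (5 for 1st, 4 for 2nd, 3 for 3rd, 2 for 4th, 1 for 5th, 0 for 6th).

Red: 6×0 + 6×4 + 5×3 + 7×5 = 74
Orange: 6×2 + 6×2 + 5×4 + 7×0 = 44
Teal: 6×4 + 6×5 + 5×2 + 7×3 = 85
Pink: 6×3 + 6×0 + 5×1 + 7×2 = 37
Purple: 6×1 + 6×3 + 5×0 + 7×4 = 52
Green: 6×5 + 6×1 + 5×5 + 7×1 = 68

Teal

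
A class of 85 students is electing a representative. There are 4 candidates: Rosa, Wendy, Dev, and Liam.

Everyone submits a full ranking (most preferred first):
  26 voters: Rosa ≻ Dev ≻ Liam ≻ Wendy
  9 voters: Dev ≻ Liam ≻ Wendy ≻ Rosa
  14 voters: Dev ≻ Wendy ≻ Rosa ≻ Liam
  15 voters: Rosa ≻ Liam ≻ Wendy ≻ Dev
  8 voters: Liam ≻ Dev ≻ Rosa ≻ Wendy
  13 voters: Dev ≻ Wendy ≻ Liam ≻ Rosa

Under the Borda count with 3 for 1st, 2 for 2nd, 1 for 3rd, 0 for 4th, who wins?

Rosa: 26×3 + 9×0 + 14×1 + 15×3 + 8×1 + 13×0 = 145
Wendy: 26×0 + 9×1 + 14×2 + 15×1 + 8×0 + 13×2 = 78
Dev: 26×2 + 9×3 + 14×3 + 15×0 + 8×2 + 13×3 = 176
Liam: 26×1 + 9×2 + 14×0 + 15×2 + 8×3 + 13×1 = 111

Dev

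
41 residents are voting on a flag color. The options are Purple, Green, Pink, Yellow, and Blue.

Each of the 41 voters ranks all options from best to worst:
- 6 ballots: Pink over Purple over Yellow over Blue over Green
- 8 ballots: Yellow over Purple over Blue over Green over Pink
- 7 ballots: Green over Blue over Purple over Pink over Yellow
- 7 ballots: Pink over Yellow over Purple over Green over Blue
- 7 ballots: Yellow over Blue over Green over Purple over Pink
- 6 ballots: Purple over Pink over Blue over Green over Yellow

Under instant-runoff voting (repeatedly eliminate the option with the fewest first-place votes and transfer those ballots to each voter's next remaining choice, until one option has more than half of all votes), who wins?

Pink

Round 1: Purple 6, Green 7, Pink 13, Yellow 15, Blue 0. Blue eliminated.
Round 2: Purple 6, Green 7, Pink 13, Yellow 15. Purple eliminated.
Round 3: Green 7, Pink 19, Yellow 15. Green eliminated.
Round 4: Pink 26, Yellow 15. Pink has a majority (≥21).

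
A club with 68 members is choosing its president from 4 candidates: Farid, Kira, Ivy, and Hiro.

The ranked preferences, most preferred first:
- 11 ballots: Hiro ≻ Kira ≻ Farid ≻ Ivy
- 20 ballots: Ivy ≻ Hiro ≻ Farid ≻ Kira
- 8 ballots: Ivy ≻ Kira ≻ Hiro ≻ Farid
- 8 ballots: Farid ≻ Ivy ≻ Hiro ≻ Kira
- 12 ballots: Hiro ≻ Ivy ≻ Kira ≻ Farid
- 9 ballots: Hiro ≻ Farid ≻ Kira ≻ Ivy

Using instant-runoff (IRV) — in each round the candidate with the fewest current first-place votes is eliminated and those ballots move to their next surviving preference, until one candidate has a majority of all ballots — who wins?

Ivy

Round 1: Farid 8, Kira 0, Ivy 28, Hiro 32. Kira eliminated.
Round 2: Farid 8, Ivy 28, Hiro 32. Farid eliminated.
Round 3: Ivy 36, Hiro 32. Ivy has a majority (≥35).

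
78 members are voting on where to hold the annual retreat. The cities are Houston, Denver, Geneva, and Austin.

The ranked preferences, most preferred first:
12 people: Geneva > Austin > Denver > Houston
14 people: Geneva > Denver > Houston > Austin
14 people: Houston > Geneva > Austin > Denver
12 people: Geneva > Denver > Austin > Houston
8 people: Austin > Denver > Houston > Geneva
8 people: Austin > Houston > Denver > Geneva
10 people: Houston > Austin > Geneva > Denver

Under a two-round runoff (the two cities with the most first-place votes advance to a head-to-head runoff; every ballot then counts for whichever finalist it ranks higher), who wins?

Houston

Round 1 first-place votes: Houston 24, Denver 0, Geneva 38, Austin 16. Geneva and Houston advance.
Runoff: Geneva is ranked above Houston on 38 ballots, Houston above Geneva on 40.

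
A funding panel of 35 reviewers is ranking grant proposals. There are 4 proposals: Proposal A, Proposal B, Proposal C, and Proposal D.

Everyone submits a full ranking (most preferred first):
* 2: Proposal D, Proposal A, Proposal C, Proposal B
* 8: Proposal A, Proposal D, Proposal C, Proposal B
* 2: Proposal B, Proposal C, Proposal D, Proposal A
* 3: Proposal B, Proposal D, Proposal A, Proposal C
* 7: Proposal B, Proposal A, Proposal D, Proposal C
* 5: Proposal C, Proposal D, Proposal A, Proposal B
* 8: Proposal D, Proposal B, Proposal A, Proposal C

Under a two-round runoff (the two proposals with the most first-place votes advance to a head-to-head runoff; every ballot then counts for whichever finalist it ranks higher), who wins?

Proposal D

Round 1 first-place votes: Proposal A 8, Proposal B 12, Proposal C 5, Proposal D 10. Proposal B and Proposal D advance.
Runoff: Proposal B is ranked above Proposal D on 12 ballots, Proposal D above Proposal B on 23.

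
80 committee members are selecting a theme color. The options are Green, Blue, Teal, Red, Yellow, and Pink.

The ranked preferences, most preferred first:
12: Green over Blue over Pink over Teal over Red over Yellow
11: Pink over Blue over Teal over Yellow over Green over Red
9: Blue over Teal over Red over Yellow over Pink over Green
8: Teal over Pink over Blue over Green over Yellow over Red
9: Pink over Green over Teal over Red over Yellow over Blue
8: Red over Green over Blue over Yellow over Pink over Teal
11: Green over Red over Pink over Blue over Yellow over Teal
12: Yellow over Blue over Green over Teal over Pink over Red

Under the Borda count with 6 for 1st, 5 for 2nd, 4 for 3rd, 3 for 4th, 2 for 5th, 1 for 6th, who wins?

Blue

Green: 12×6 + 11×2 + 9×1 + 8×3 + 9×5 + 8×5 + 11×6 + 12×4 = 326
Blue: 12×5 + 11×5 + 9×6 + 8×4 + 9×1 + 8×4 + 11×3 + 12×5 = 335
Teal: 12×3 + 11×4 + 9×5 + 8×6 + 9×4 + 8×1 + 11×1 + 12×3 = 264
Red: 12×2 + 11×1 + 9×4 + 8×1 + 9×3 + 8×6 + 11×5 + 12×1 = 221
Yellow: 12×1 + 11×3 + 9×3 + 8×2 + 9×2 + 8×3 + 11×2 + 12×6 = 224
Pink: 12×4 + 11×6 + 9×2 + 8×5 + 9×6 + 8×2 + 11×4 + 12×2 = 310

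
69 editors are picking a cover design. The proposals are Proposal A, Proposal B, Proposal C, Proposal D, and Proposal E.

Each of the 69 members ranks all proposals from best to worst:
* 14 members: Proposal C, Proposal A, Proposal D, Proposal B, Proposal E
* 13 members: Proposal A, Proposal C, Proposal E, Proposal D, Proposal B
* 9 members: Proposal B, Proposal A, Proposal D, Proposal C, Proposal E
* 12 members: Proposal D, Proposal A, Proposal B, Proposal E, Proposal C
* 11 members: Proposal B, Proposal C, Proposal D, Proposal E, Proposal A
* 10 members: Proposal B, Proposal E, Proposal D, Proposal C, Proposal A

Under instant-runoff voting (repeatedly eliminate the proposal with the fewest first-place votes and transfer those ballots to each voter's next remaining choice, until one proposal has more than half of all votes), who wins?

Round 1: Proposal A 13, Proposal B 30, Proposal C 14, Proposal D 12, Proposal E 0. Proposal E eliminated.
Round 2: Proposal A 13, Proposal B 30, Proposal C 14, Proposal D 12. Proposal D eliminated.
Round 3: Proposal A 25, Proposal B 30, Proposal C 14. Proposal C eliminated.
Round 4: Proposal A 39, Proposal B 30. Proposal A has a majority (≥35).

Proposal A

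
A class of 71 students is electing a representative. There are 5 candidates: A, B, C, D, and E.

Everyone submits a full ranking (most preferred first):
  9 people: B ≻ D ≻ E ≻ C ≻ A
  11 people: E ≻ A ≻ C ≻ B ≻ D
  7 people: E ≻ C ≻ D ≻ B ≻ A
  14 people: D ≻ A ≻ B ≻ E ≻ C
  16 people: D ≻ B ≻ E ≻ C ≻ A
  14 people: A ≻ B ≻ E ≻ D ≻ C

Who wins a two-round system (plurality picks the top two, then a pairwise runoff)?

D

Round 1 first-place votes: A 14, B 9, C 0, D 30, E 18. D and E advance.
Runoff: D is ranked above E on 39 ballots, E above D on 32.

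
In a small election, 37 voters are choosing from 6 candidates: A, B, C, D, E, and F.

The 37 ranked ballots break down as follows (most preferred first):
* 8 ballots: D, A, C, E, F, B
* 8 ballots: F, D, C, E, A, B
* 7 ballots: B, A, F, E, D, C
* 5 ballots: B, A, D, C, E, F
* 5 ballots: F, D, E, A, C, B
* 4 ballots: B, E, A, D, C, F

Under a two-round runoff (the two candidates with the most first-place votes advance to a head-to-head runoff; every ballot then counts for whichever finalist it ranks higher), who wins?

Round 1 first-place votes: A 0, B 16, C 0, D 8, E 0, F 13. B and F advance.
Runoff: B is ranked above F on 16 ballots, F above B on 21.

F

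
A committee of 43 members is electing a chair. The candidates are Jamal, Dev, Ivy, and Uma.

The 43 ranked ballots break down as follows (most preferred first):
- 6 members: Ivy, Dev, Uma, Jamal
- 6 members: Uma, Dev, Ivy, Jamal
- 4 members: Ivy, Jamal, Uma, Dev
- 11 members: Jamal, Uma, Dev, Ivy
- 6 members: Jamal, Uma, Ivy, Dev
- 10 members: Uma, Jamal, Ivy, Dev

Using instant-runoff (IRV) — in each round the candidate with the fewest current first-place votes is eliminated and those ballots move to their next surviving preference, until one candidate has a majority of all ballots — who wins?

Round 1: Jamal 17, Dev 0, Ivy 10, Uma 16. Dev eliminated.
Round 2: Jamal 17, Ivy 10, Uma 16. Ivy eliminated.
Round 3: Jamal 21, Uma 22. Uma has a majority (≥22).

Uma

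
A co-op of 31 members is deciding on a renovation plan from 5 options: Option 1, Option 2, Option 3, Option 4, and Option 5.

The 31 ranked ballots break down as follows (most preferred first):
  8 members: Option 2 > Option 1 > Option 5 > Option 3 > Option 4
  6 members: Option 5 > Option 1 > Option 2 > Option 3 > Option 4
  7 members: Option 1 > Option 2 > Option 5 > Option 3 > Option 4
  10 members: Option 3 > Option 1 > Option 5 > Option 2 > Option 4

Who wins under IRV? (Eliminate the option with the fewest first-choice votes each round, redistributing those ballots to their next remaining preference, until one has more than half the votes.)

Option 1

Round 1: Option 1 7, Option 2 8, Option 3 10, Option 4 0, Option 5 6. Option 4 eliminated.
Round 2: Option 1 7, Option 2 8, Option 3 10, Option 5 6. Option 5 eliminated.
Round 3: Option 1 13, Option 2 8, Option 3 10. Option 2 eliminated.
Round 4: Option 1 21, Option 3 10. Option 1 has a majority (≥16).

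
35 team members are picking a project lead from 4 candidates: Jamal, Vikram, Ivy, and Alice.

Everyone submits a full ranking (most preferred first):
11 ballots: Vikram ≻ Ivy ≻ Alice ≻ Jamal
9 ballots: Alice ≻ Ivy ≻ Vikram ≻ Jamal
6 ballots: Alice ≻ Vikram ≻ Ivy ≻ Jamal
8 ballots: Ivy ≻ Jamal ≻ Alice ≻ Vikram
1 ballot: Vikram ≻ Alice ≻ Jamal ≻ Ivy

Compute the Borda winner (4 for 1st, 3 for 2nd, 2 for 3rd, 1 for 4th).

Ivy

Jamal: 11×1 + 9×1 + 6×1 + 8×3 + 1×2 = 52
Vikram: 11×4 + 9×2 + 6×3 + 8×1 + 1×4 = 92
Ivy: 11×3 + 9×3 + 6×2 + 8×4 + 1×1 = 105
Alice: 11×2 + 9×4 + 6×4 + 8×2 + 1×3 = 101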